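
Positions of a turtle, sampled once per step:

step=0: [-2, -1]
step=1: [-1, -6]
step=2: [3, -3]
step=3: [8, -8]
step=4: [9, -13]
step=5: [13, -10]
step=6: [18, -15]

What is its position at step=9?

Step-to-step displacements: [+1, -5], [+4, +3], [+5, -5], [+1, -5], [+4, +3], [+5, -5] — a repeating cycle of length 3.
step 7: apply [+1, -5] → [19, -20]
step 8: apply [+4, +3] → [23, -17]
step 9: apply [+5, -5] → [28, -22]

[28, -22]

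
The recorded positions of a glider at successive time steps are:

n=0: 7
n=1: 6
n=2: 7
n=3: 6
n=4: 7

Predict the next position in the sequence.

6

The jumps are -1, +1, -1, +1 — a geometric progression with ratio -1.
step 5: 7 − 1 → 6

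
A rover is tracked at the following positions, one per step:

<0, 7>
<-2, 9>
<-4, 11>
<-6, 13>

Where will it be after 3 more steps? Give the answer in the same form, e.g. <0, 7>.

Constant displacement of <-2, +2> per step.
step 4: <-6, 13> + <-2, +2> → <-8, 15>
step 5: <-8, 15> + <-2, +2> → <-10, 17>
step 6: <-10, 17> + <-2, +2> → <-12, 19>

<-12, 19>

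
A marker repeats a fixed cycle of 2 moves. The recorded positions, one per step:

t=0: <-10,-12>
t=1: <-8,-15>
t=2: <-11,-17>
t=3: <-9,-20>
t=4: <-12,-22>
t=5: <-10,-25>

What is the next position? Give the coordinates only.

<-13,-27>

Step-to-step displacements: <+2,-3>, <-3,-2>, <+2,-3>, <-3,-2>, <+2,-3> — a repeating cycle of length 2.
step 6: apply <-3,-2> → <-13,-27>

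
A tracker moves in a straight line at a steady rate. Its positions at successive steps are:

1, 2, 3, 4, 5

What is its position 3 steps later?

8

Constant displacement of +1 per step.
step 5: 5 + 1 → 6
step 6: 6 + 1 → 7
step 7: 7 + 1 → 8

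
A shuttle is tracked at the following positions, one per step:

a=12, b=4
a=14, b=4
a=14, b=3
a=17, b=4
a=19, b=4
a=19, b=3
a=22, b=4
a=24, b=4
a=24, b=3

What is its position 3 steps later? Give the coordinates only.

The moves between consecutive positions are (+2, +0), (+0, -1), (+3, +1), (+2, +0), (+0, -1), (+3, +1), (+2, +0), (+0, -1); they repeat the 3-cycle [(+2, +0), (+0, -1), (+3, +1)].
step 9: apply (+3, +1) → a=27, b=4
step 10: apply (+2, +0) → a=29, b=4
step 11: apply (+0, -1) → a=29, b=3

a=29, b=3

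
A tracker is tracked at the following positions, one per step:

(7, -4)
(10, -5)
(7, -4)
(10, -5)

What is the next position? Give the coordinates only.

(7, -4)

Consecutive displacements (+3, -1), (-3, +1), (+3, -1) scale by a factor of -1 each step.
step 4: (10, -5) + (-3, +1) → (7, -4)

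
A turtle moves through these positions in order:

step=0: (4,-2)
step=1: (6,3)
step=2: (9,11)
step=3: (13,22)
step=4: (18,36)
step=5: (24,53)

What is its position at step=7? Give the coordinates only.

First differences are (+2,+5), (+3,+8), (+4,+11), (+5,+14), (+6,+17); their common second difference is (+1,+3) (constant acceleration).
step 6: (24,53) + (+7,+20) → (31,73)
step 7: (31,73) + (+8,+23) → (39,96)

(39,96)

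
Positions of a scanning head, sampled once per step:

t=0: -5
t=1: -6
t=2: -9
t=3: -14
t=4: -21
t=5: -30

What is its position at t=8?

First differences are -1, -3, -5, -7, -9; their common second difference is -2 (constant acceleration).
step 6: -30 − 11 → -41
step 7: -41 − 13 → -54
step 8: -54 − 15 → -69

-69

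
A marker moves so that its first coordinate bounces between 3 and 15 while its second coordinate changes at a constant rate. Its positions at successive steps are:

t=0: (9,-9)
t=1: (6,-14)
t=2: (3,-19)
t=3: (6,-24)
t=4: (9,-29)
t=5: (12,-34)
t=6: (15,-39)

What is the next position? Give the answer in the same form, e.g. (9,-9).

(12,-44)

The first coordinate travels 3 per step and bounces off the walls at 3 and 15.
  step 7: 15 → 12
The second coordinate changes by -5 each step: at step 7 it is -44.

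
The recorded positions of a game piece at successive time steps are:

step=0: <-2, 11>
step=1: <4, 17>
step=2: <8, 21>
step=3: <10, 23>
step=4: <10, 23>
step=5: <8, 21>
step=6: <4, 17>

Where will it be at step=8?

<-10, 3>

Taking differences between consecutive positions: <+6, +6>, <+4, +4>, <+2, +2>, <+0, +0>, <-2, -2>, <-4, -4>. These grow by <-2, -2> each step.
step 7: <4, 17> + <-6, -6> → <-2, 11>
step 8: <-2, 11> + <-8, -8> → <-10, 3>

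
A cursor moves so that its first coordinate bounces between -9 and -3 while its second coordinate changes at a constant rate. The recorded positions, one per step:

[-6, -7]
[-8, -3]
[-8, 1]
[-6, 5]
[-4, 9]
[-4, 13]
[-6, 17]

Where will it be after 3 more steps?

The first coordinate reflects between -9 and -3, moving 2 per step.
  step 7: -6 → -8
  step 8: -8 → -8
  step 9: -8 → -6
The second coordinate changes by +4 each step: at step 9 it is 29.

[-6, 29]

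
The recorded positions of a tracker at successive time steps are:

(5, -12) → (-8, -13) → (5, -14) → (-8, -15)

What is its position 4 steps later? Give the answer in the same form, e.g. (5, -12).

(-8, -19)

First: cycles through 5, -8 every 2 steps. Step 7 lands at position 1 of the cycle → -8.
Second: linear, -1 per step → -19 at step 7.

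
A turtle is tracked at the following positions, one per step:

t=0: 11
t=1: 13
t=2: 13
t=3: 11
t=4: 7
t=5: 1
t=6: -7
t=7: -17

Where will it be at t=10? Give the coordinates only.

-59

First differences are +2, +0, -2, -4, -6, -8, -10; their common second difference is -2 (constant acceleration).
step 8: -17 − 12 → -29
step 9: -29 − 14 → -43
step 10: -43 − 16 → -59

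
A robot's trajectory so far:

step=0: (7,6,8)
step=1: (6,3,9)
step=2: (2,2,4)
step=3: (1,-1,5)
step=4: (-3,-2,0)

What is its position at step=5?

Differencing gives (-1,-3,+1), (-4,-1,-5), (-1,-3,+1), (-4,-1,-5). This is the pattern (-1,-3,+1), (-4,-1,-5) repeated.
step 5: apply (-1,-3,+1) → (-4,-5,1)

(-4,-5,1)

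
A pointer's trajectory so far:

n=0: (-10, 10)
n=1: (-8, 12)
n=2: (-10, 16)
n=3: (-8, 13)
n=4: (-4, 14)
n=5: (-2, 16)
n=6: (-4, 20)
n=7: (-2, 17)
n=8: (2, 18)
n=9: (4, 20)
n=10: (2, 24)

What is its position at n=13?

(10, 24)

Step-to-step displacements: (+2, +2), (-2, +4), (+2, -3), (+4, +1), (+2, +2), (-2, +4), (+2, -3), (+4, +1), (+2, +2), (-2, +4) — a repeating cycle of length 4.
step 11: apply (+2, -3) → (4, 21)
step 12: apply (+4, +1) → (8, 22)
step 13: apply (+2, +2) → (10, 24)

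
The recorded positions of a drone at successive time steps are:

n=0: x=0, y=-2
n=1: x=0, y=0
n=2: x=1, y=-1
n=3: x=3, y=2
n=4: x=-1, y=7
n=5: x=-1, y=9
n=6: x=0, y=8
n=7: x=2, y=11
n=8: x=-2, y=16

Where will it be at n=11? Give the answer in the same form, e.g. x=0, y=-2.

The moves between consecutive positions are (+0,+2), (+1,-1), (+2,+3), (-4,+5), (+0,+2), (+1,-1), (+2,+3), (-4,+5); they repeat the 4-cycle [(+0,+2), (+1,-1), (+2,+3), (-4,+5)].
step 9: apply (+0,+2) → x=-2, y=18
step 10: apply (+1,-1) → x=-1, y=17
step 11: apply (+2,+3) → x=1, y=20

x=1, y=20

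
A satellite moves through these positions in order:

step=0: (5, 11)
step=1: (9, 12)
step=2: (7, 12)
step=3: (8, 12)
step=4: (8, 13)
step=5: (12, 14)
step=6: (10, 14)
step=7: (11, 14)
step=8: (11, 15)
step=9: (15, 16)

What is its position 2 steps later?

Differencing gives (+4, +1), (-2, +0), (+1, +0), (+0, +1), (+4, +1), (-2, +0), (+1, +0), (+0, +1), (+4, +1). This is the pattern (+4, +1), (-2, +0), (+1, +0), (+0, +1) repeated.
step 10: apply (-2, +0) → (13, 16)
step 11: apply (+1, +0) → (14, 16)

(14, 16)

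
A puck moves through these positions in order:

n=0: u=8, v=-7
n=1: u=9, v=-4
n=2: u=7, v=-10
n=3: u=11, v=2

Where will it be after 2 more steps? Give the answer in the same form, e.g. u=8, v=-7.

Step-to-step displacements: (+1, +3), (-2, -6), (+4, +12); each is -2× the previous.
step 4: u=11, v=2 + (-8, -24) → u=3, v=-22
step 5: u=3, v=-22 + (+16, +48) → u=19, v=26

u=19, v=26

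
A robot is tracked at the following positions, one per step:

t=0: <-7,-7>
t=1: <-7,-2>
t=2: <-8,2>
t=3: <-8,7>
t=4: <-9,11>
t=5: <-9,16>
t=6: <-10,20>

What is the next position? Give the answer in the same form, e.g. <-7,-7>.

<-10,25>

Step-to-step displacements: <+0,+5>, <-1,+4>, <+0,+5>, <-1,+4>, <+0,+5>, <-1,+4> — a repeating cycle of length 2.
step 7: apply <+0,+5> → <-10,25>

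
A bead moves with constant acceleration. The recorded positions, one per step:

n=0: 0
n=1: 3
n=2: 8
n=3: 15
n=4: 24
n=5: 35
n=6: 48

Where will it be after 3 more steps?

99

Successive displacements: +3, +5, +7, +9, +11, +13 — each changes by +2.
step 7: 48 + 15 → 63
step 8: 63 + 17 → 80
step 9: 80 + 19 → 99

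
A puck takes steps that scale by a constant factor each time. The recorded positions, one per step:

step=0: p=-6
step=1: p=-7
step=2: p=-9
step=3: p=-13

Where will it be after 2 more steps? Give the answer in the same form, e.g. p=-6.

Step-to-step displacements: -1, -2, -4; each is 2× the previous.
step 4: -13 − 8 → p=-21
step 5: -21 − 16 → p=-37

p=-37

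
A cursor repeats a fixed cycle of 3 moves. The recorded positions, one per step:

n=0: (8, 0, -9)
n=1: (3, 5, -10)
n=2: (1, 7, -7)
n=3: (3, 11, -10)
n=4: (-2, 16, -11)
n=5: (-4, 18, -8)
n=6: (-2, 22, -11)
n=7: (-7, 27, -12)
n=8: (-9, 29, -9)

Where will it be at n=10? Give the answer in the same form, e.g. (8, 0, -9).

(-12, 38, -13)

The moves between consecutive positions are (-5, +5, -1), (-2, +2, +3), (+2, +4, -3), (-5, +5, -1), (-2, +2, +3), (+2, +4, -3), (-5, +5, -1), (-2, +2, +3); they repeat the 3-cycle [(-5, +5, -1), (-2, +2, +3), (+2, +4, -3)].
step 9: apply (+2, +4, -3) → (-7, 33, -12)
step 10: apply (-5, +5, -1) → (-12, 38, -13)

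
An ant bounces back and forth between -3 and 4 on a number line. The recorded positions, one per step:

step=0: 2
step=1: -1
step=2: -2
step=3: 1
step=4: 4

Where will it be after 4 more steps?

2

The value reflects between -3 and 4, moving 3 per step.
  step 5: 4 → 1
  step 6: 1 → -2
  step 7: -2 → -1
  step 8: -1 → 2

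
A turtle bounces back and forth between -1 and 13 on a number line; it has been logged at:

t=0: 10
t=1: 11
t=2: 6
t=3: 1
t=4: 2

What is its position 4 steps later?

4

The value reflects between -1 and 13, moving 5 per step.
  step 5: 2 → 7
  step 6: 7 → 12
  step 7: 12 → 9
  step 8: 9 → 4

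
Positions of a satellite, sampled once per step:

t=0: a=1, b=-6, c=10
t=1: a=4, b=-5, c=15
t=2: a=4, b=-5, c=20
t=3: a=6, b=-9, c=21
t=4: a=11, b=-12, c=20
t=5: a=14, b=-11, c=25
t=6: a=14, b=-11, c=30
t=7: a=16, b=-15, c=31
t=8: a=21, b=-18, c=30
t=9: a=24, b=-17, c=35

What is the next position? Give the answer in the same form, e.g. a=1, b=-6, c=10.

a=24, b=-17, c=40

Differencing gives (+3,+1,+5), (+0,+0,+5), (+2,-4,+1), (+5,-3,-1), (+3,+1,+5), (+0,+0,+5), (+2,-4,+1), (+5,-3,-1), (+3,+1,+5). This is the pattern (+3,+1,+5), (+0,+0,+5), (+2,-4,+1), (+5,-3,-1) repeated.
step 10: apply (+0,+0,+5) → a=24, b=-17, c=40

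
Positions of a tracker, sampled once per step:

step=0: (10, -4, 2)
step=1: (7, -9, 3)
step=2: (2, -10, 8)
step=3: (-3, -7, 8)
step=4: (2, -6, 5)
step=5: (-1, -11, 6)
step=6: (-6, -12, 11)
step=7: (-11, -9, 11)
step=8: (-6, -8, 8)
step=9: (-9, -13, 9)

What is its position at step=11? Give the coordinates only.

The moves between consecutive positions are (-3, -5, +1), (-5, -1, +5), (-5, +3, +0), (+5, +1, -3), (-3, -5, +1), (-5, -1, +5), (-5, +3, +0), (+5, +1, -3), (-3, -5, +1); they repeat the 4-cycle [(-3, -5, +1), (-5, -1, +5), (-5, +3, +0), (+5, +1, -3)].
step 10: apply (-5, -1, +5) → (-14, -14, 14)
step 11: apply (-5, +3, +0) → (-19, -11, 14)

(-19, -11, 14)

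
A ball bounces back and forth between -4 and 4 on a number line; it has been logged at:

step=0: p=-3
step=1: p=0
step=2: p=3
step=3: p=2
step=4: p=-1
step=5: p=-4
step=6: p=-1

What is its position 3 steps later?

p=0

The value travels 3 per step and bounces off the walls at -4 and 4.
  step 7: -1 → 2
  step 8: 2 → 3
  step 9: 3 → 0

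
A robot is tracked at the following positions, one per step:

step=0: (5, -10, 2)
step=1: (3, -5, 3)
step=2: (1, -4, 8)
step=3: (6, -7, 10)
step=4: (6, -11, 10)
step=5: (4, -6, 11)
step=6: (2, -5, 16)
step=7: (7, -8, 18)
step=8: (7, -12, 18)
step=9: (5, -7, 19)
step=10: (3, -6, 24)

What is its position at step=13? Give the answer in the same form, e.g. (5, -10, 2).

(6, -8, 27)

Step-to-step displacements: (-2, +5, +1), (-2, +1, +5), (+5, -3, +2), (+0, -4, +0), (-2, +5, +1), (-2, +1, +5), (+5, -3, +2), (+0, -4, +0), (-2, +5, +1), (-2, +1, +5) — a repeating cycle of length 4.
step 11: apply (+5, -3, +2) → (8, -9, 26)
step 12: apply (+0, -4, +0) → (8, -13, 26)
step 13: apply (-2, +5, +1) → (6, -8, 27)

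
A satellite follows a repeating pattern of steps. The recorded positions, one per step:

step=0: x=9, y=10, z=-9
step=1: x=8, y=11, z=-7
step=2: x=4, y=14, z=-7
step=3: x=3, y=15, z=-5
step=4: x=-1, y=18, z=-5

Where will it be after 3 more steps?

x=-7, y=23, z=-1

Step-to-step displacements: (-1,+1,+2), (-4,+3,+0), (-1,+1,+2), (-4,+3,+0) — a repeating cycle of length 2.
step 5: apply (-1,+1,+2) → x=-2, y=19, z=-3
step 6: apply (-4,+3,+0) → x=-6, y=22, z=-3
step 7: apply (-1,+1,+2) → x=-7, y=23, z=-1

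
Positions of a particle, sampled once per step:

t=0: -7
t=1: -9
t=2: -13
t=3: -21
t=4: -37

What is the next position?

Consecutive displacements -2, -4, -8, -16 scale by a factor of 2 each step.
step 5: -37 − 32 → -69

-69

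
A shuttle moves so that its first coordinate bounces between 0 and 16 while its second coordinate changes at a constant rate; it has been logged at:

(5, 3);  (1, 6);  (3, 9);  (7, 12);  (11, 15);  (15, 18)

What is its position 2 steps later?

The first coordinate travels 4 per step and bounces off the walls at 0 and 16.
  step 6: 15 → 13
  step 7: 13 → 9
The second coordinate changes by +3 each step: at step 7 it is 24.

(9, 24)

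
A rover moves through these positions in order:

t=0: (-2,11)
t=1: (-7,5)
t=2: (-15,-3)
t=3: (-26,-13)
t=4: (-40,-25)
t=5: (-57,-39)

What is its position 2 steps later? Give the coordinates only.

(-100,-73)

Taking differences between consecutive positions: (-5,-6), (-8,-8), (-11,-10), (-14,-12), (-17,-14). These grow by (-3,-2) each step.
step 6: (-57,-39) + (-20,-16) → (-77,-55)
step 7: (-77,-55) + (-23,-18) → (-100,-73)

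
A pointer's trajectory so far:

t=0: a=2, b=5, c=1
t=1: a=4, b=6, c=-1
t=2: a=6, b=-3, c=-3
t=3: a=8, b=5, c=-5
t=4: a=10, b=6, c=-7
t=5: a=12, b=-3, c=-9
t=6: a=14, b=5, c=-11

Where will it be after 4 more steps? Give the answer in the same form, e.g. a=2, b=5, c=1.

a=22, b=6, c=-19

The a coordinate changes by +2 each step, so at step 10 it is 2 + 10·(2) = 22.
The b coordinate repeats the cycle [5, 6, -3] with period 3; step 10 mod 3 = 1, giving 6.
The c coordinate changes by -2 each step, so at step 10 it is 1 + 10·(-2) = -19.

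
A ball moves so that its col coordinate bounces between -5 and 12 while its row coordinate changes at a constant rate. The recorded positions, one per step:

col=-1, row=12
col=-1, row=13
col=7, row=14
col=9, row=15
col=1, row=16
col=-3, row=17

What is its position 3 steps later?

The col coordinate travels 8 per step and bounces off the walls at -5 and 12.
  step 6: -3 → 5
  step 7: 5 → 11
  step 8: 11 → 3
The row coordinate changes by +1 each step: at step 8 it is 20.

col=3, row=20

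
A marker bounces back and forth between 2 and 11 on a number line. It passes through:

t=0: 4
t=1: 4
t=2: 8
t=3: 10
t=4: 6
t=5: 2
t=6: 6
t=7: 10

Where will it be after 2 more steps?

The value travels 4 per step and bounces off the walls at 2 and 11.
  step 8: 10 → 8
  step 9: 8 → 4

4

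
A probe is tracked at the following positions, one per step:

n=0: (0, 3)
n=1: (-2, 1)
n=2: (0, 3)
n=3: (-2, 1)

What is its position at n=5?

Step-to-step displacements: (-2, -2), (+2, +2), (-2, -2); each is -1× the previous.
step 4: (-2, 1) + (+2, +2) → (0, 3)
step 5: (0, 3) + (-2, -2) → (-2, 1)

(-2, 1)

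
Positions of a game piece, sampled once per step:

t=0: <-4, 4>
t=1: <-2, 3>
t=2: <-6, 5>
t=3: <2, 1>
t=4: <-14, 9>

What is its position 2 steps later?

Consecutive displacements <+2, -1>, <-4, +2>, <+8, -4>, <-16, +8> scale by a factor of -2 each step.
step 5: <-14, 9> + <+32, -16> → <18, -7>
step 6: <18, -7> + <-64, +32> → <-46, 25>

<-46, 25>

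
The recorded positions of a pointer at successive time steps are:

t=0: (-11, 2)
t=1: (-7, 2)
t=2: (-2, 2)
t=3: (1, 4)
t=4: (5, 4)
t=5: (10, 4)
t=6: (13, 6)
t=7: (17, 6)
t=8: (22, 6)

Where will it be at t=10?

(29, 8)

The moves between consecutive positions are (+4, +0), (+5, +0), (+3, +2), (+4, +0), (+5, +0), (+3, +2), (+4, +0), (+5, +0); they repeat the 3-cycle [(+4, +0), (+5, +0), (+3, +2)].
step 9: apply (+3, +2) → (25, 8)
step 10: apply (+4, +0) → (29, 8)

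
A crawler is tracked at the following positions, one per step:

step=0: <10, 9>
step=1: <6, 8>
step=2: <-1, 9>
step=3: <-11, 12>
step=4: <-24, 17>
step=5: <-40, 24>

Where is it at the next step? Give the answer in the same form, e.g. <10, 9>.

Successive displacements: <-4, -1>, <-7, +1>, <-10, +3>, <-13, +5>, <-16, +7> — each changes by <-3, +2>.
step 6: <-40, 24> + <-19, +9> → <-59, 33>

<-59, 33>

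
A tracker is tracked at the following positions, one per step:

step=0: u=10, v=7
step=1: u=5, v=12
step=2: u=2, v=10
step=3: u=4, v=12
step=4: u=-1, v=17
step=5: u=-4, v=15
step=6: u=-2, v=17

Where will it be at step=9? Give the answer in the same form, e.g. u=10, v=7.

Step-to-step displacements: (-5,+5), (-3,-2), (+2,+2), (-5,+5), (-3,-2), (+2,+2) — a repeating cycle of length 3.
step 7: apply (-5,+5) → u=-7, v=22
step 8: apply (-3,-2) → u=-10, v=20
step 9: apply (+2,+2) → u=-8, v=22

u=-8, v=22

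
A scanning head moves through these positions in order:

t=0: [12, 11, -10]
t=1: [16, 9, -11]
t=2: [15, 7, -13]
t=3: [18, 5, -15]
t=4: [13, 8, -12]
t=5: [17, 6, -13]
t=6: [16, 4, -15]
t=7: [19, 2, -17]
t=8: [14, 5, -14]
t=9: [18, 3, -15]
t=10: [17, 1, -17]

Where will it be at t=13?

Differencing gives [+4, -2, -1], [-1, -2, -2], [+3, -2, -2], [-5, +3, +3], [+4, -2, -1], [-1, -2, -2], [+3, -2, -2], [-5, +3, +3], [+4, -2, -1], [-1, -2, -2]. This is the pattern [+4, -2, -1], [-1, -2, -2], [+3, -2, -2], [-5, +3, +3] repeated.
step 11: apply [+3, -2, -2] → [20, -1, -19]
step 12: apply [-5, +3, +3] → [15, 2, -16]
step 13: apply [+4, -2, -1] → [19, 0, -17]

[19, 0, -17]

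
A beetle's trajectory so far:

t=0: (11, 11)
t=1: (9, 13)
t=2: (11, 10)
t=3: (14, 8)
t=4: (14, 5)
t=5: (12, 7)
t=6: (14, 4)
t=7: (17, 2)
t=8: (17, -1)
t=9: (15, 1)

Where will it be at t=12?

(20, -7)

The moves between consecutive positions are (-2, +2), (+2, -3), (+3, -2), (+0, -3), (-2, +2), (+2, -3), (+3, -2), (+0, -3), (-2, +2); they repeat the 4-cycle [(-2, +2), (+2, -3), (+3, -2), (+0, -3)].
step 10: apply (+2, -3) → (17, -2)
step 11: apply (+3, -2) → (20, -4)
step 12: apply (+0, -3) → (20, -7)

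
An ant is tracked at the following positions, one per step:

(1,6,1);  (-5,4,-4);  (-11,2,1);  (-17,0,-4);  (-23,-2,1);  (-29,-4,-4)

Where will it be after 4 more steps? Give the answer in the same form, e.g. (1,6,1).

The first coordinate changes by -6 each step, so at step 9 it is 1 + 9·(-6) = -53.
The second coordinate changes by -2 each step, so at step 9 it is 6 + 9·(-2) = -12.
The third coordinate repeats the cycle [1, -4] with period 2; step 9 mod 2 = 1, giving -4.

(-53,-12,-4)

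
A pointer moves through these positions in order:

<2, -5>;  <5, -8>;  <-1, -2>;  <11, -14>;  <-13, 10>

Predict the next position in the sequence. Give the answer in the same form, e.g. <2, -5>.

The jumps are <+3, -3>, <-6, +6>, <+12, -12>, <-24, +24> — a geometric progression with ratio -2.
step 5: <-13, 10> + <+48, -48> → <35, -38>

<35, -38>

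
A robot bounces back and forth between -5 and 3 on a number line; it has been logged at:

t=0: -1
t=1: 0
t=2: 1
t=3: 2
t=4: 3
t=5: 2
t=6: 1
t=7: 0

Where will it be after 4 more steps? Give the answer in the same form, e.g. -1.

-4

The value reflects between -5 and 3, moving 1 per step.
  step 8: 0 → -1
  step 9: -1 → -2
  step 10: -2 → -3
  step 11: -3 → -4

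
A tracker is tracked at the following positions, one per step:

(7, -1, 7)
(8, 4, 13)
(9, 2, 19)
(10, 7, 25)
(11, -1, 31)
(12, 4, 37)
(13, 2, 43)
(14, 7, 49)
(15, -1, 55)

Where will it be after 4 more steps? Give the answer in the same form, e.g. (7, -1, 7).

(19, -1, 79)

The first coordinate changes by +1 each step, so at step 12 it is 7 + 12·(1) = 19.
The second coordinate repeats the cycle [-1, 4, 2, 7] with period 4; step 12 mod 4 = 0, giving -1.
The third coordinate changes by +6 each step, so at step 12 it is 7 + 12·(6) = 79.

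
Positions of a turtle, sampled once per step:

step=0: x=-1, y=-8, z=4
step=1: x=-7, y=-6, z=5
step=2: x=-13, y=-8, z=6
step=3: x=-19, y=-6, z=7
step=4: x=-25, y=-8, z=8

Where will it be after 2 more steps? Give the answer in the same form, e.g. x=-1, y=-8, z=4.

X: linear, -6 per step → -37 at step 6.
Y: cycles through -8, -6 every 2 steps. Step 6 lands at position 0 of the cycle → -8.
Z: linear, +1 per step → 10 at step 6.

x=-37, y=-8, z=10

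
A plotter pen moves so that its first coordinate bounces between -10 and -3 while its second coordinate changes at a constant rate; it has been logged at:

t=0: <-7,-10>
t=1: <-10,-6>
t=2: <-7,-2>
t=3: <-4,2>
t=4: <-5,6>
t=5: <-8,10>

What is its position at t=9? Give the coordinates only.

The first coordinate reflects between -10 and -3, moving 3 per step.
  step 6: -8 → -9
  step 7: -9 → -6
  step 8: -6 → -3
  step 9: -3 → -6
The second coordinate changes by +4 each step: at step 9 it is 26.

<-6,26>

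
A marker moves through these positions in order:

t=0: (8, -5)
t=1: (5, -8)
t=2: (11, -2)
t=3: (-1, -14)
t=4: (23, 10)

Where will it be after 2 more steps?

The jumps are (-3, -3), (+6, +6), (-12, -12), (+24, +24) — a geometric progression with ratio -2.
step 5: (23, 10) + (-48, -48) → (-25, -38)
step 6: (-25, -38) + (+96, +96) → (71, 58)

(71, 58)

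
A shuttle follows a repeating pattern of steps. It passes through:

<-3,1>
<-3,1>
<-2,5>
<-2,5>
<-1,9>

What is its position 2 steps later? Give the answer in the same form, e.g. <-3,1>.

Differencing gives <+0,+0>, <+1,+4>, <+0,+0>, <+1,+4>. This is the pattern <+0,+0>, <+1,+4> repeated.
step 5: apply <+0,+0> → <-1,9>
step 6: apply <+1,+4> → <0,13>

<0,13>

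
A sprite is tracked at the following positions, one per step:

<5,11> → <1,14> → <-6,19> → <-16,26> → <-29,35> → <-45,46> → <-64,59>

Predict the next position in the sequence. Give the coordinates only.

First differences are <-4,+3>, <-7,+5>, <-10,+7>, <-13,+9>, <-16,+11>, <-19,+13>; their common second difference is <-3,+2> (constant acceleration).
step 7: <-64,59> + <-22,+15> → <-86,74>

<-86,74>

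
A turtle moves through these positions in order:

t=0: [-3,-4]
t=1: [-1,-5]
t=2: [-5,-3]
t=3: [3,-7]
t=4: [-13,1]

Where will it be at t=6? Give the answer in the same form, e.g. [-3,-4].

The jumps are [+2,-1], [-4,+2], [+8,-4], [-16,+8] — a geometric progression with ratio -2.
step 5: [-13,1] + [+32,-16] → [19,-15]
step 6: [19,-15] + [-64,+32] → [-45,17]

[-45,17]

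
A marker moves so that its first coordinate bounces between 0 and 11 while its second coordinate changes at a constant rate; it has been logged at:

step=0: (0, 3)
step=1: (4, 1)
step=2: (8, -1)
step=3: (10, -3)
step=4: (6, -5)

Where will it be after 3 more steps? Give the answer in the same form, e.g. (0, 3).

The first coordinate travels 4 per step and bounces off the walls at 0 and 11.
  step 5: 6 → 2
  step 6: 2 → 2
  step 7: 2 → 6
The second coordinate changes by -2 each step: at step 7 it is -11.

(6, -11)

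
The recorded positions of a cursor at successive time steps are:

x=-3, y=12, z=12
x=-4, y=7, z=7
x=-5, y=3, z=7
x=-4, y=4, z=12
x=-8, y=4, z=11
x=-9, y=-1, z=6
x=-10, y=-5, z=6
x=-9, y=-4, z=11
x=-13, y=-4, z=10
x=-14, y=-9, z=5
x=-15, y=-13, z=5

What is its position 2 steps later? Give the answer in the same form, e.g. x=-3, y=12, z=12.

x=-18, y=-12, z=9

The moves between consecutive positions are (-1,-5,-5), (-1,-4,+0), (+1,+1,+5), (-4,+0,-1), (-1,-5,-5), (-1,-4,+0), (+1,+1,+5), (-4,+0,-1), (-1,-5,-5), (-1,-4,+0); they repeat the 4-cycle [(-1,-5,-5), (-1,-4,+0), (+1,+1,+5), (-4,+0,-1)].
step 11: apply (+1,+1,+5) → x=-14, y=-12, z=10
step 12: apply (-4,+0,-1) → x=-18, y=-12, z=9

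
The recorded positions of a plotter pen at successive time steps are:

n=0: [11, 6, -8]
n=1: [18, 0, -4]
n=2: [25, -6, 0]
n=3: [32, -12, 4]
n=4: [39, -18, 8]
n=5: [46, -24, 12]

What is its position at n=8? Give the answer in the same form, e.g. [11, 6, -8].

[67, -42, 24]

The position changes by [+7, -6, +4] every step.
step 6: [46, -24, 12] + [+7, -6, +4] → [53, -30, 16]
step 7: [53, -30, 16] + [+7, -6, +4] → [60, -36, 20]
step 8: [60, -36, 20] + [+7, -6, +4] → [67, -42, 24]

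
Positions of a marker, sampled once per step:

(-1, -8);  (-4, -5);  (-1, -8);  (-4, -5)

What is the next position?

Step-to-step displacements: (-3, +3), (+3, -3), (-3, +3); each is -1× the previous.
step 4: (-4, -5) + (+3, -3) → (-1, -8)

(-1, -8)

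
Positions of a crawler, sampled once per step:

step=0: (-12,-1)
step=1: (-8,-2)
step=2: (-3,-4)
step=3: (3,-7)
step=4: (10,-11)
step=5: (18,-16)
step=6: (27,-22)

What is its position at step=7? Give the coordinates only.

(37,-29)

Successive displacements: (+4,-1), (+5,-2), (+6,-3), (+7,-4), (+8,-5), (+9,-6) — each changes by (+1,-1).
step 7: (27,-22) + (+10,-7) → (37,-29)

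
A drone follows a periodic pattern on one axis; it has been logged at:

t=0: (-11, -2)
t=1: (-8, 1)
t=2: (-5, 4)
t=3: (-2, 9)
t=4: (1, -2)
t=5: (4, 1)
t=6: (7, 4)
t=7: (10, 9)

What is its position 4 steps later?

(22, 9)

First: linear, +3 per step → 22 at step 11.
Second: cycles through -2, 1, 4, 9 every 4 steps. Step 11 lands at position 3 of the cycle → 9.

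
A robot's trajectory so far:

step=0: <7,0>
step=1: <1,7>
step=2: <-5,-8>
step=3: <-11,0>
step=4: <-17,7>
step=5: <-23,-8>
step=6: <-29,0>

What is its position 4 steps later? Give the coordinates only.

First: linear, -6 per step → -53 at step 10.
Second: cycles through 0, 7, -8 every 3 steps. Step 10 lands at position 1 of the cycle → 7.

<-53,7>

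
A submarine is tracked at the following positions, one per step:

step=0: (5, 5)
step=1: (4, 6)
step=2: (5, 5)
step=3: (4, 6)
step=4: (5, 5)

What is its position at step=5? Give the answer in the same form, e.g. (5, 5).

The jumps are (-1, +1), (+1, -1), (-1, +1), (+1, -1) — a geometric progression with ratio -1.
step 5: (5, 5) + (-1, +1) → (4, 6)

(4, 6)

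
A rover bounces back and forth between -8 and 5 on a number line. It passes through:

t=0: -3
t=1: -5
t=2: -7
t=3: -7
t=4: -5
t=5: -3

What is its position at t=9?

5

The value travels 2 per step and bounces off the walls at -8 and 5.
  step 6: -3 → -1
  step 7: -1 → 1
  step 8: 1 → 3
  step 9: 3 → 5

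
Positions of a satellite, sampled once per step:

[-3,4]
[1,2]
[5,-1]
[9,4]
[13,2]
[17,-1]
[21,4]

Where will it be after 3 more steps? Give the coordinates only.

The first coordinate changes by +4 each step, so at step 9 it is -3 + 9·(4) = 33.
The second coordinate repeats the cycle [4, 2, -1] with period 3; step 9 mod 3 = 0, giving 4.

[33,4]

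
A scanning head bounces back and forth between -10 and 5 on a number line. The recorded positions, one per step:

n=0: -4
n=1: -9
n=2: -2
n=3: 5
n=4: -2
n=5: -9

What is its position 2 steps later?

3

The value travels 7 per step and bounces off the walls at -10 and 5.
  step 6: -9 → -4
  step 7: -4 → 3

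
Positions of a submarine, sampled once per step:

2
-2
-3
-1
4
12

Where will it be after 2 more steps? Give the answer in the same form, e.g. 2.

Taking differences between consecutive positions: -4, -1, +2, +5, +8. These grow by +3 each step.
step 6: 12 + 11 → 23
step 7: 23 + 14 → 37

37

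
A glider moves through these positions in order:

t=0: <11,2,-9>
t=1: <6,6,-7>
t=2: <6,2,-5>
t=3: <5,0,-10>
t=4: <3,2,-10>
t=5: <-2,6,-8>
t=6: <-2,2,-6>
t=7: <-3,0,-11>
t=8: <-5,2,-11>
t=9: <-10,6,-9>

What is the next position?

Differencing gives <-5,+4,+2>, <+0,-4,+2>, <-1,-2,-5>, <-2,+2,+0>, <-5,+4,+2>, <+0,-4,+2>, <-1,-2,-5>, <-2,+2,+0>, <-5,+4,+2>. This is the pattern <-5,+4,+2>, <+0,-4,+2>, <-1,-2,-5>, <-2,+2,+0> repeated.
step 10: apply <+0,-4,+2> → <-10,2,-7>

<-10,2,-7>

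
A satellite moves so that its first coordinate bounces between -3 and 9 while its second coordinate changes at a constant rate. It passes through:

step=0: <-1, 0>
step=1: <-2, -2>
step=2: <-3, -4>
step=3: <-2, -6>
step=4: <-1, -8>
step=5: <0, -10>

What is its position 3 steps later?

<3, -16>

The first coordinate reflects between -3 and 9, moving 1 per step.
  step 6: 0 → 1
  step 7: 1 → 2
  step 8: 2 → 3
The second coordinate changes by -2 each step: at step 8 it is -16.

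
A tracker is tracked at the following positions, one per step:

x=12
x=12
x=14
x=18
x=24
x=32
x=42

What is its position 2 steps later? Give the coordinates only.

x=68

Successive displacements: +0, +2, +4, +6, +8, +10 — each changes by +2.
step 7: 42 + 12 → x=54
step 8: 54 + 14 → x=68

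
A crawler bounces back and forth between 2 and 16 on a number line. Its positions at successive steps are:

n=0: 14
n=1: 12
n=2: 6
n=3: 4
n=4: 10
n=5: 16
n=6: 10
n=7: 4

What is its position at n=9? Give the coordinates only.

The value reflects between 2 and 16, moving 6 per step.
  step 8: 4 → 6
  step 9: 6 → 12

12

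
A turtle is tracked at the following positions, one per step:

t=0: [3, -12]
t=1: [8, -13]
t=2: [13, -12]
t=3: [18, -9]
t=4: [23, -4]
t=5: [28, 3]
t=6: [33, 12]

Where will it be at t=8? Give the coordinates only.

[43, 36]

Taking differences between consecutive positions: [+5, -1], [+5, +1], [+5, +3], [+5, +5], [+5, +7], [+5, +9]. These grow by [+0, +2] each step.
step 7: [33, 12] + [+5, +11] → [38, 23]
step 8: [38, 23] + [+5, +13] → [43, 36]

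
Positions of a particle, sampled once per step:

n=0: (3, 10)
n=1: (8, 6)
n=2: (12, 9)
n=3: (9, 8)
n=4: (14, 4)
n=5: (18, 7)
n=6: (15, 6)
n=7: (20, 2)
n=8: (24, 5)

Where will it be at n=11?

(30, 3)

Step-to-step displacements: (+5, -4), (+4, +3), (-3, -1), (+5, -4), (+4, +3), (-3, -1), (+5, -4), (+4, +3) — a repeating cycle of length 3.
step 9: apply (-3, -1) → (21, 4)
step 10: apply (+5, -4) → (26, 0)
step 11: apply (+4, +3) → (30, 3)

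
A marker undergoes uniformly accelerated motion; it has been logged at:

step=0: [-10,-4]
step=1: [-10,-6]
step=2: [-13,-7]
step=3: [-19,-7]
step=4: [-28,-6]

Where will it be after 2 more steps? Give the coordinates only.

[-55,-1]

First differences are [+0,-2], [-3,-1], [-6,+0], [-9,+1]; their common second difference is [-3,+1] (constant acceleration).
step 5: [-28,-6] + [-12,+2] → [-40,-4]
step 6: [-40,-4] + [-15,+3] → [-55,-1]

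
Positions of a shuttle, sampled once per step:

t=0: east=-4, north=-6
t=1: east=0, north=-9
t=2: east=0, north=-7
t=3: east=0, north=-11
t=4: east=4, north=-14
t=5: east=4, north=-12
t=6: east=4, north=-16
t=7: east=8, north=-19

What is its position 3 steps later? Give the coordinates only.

east=12, north=-24

Differencing gives (+4, -3), (+0, +2), (+0, -4), (+4, -3), (+0, +2), (+0, -4), (+4, -3). This is the pattern (+4, -3), (+0, +2), (+0, -4) repeated.
step 8: apply (+0, +2) → east=8, north=-17
step 9: apply (+0, -4) → east=8, north=-21
step 10: apply (+4, -3) → east=12, north=-24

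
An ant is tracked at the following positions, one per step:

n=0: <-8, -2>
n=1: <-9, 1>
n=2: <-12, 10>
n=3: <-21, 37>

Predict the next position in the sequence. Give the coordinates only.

The jumps are <-1, +3>, <-3, +9>, <-9, +27> — a geometric progression with ratio 3.
step 4: <-21, 37> + <-27, +81> → <-48, 118>

<-48, 118>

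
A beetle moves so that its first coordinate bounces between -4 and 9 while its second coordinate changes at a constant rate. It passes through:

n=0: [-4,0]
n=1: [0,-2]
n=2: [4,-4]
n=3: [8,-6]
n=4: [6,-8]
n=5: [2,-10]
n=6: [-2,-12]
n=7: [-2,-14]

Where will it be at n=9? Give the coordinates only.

The first coordinate travels 4 per step and bounces off the walls at -4 and 9.
  step 8: -2 → 2
  step 9: 2 → 6
The second coordinate changes by -2 each step: at step 9 it is -18.

[6,-18]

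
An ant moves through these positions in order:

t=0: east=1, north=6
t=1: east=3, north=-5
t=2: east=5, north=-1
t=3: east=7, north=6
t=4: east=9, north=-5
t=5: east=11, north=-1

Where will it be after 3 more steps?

east=17, north=-1

The east coordinate changes by +2 each step, so at step 8 it is 1 + 8·(2) = 17.
The north coordinate repeats the cycle [6, -5, -1] with period 3; step 8 mod 3 = 2, giving -1.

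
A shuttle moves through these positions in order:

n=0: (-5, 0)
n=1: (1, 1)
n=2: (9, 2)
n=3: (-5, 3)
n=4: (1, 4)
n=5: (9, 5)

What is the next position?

(-5, 6)

First: cycles through -5, 1, 9 every 3 steps. Step 6 lands at position 0 of the cycle → -5.
Second: linear, +1 per step → 6 at step 6.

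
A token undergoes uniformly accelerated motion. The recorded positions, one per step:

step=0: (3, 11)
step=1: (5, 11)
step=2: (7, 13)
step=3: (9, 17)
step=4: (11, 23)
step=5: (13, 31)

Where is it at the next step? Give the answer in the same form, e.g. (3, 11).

Taking differences between consecutive positions: (+2, +0), (+2, +2), (+2, +4), (+2, +6), (+2, +8). These grow by (+0, +2) each step.
step 6: (13, 31) + (+2, +10) → (15, 41)

(15, 41)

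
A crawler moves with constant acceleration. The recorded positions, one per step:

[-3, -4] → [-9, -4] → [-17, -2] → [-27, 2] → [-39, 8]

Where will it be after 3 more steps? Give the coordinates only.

First differences are [-6, +0], [-8, +2], [-10, +4], [-12, +6]; their common second difference is [-2, +2] (constant acceleration).
step 5: [-39, 8] + [-14, +8] → [-53, 16]
step 6: [-53, 16] + [-16, +10] → [-69, 26]
step 7: [-69, 26] + [-18, +12] → [-87, 38]

[-87, 38]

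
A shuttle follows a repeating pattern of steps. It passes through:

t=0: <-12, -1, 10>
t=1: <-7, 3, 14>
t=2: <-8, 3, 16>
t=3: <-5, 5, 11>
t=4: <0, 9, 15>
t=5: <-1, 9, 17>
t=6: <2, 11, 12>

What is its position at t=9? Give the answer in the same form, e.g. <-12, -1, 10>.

The moves between consecutive positions are <+5, +4, +4>, <-1, +0, +2>, <+3, +2, -5>, <+5, +4, +4>, <-1, +0, +2>, <+3, +2, -5>; they repeat the 3-cycle [<+5, +4, +4>, <-1, +0, +2>, <+3, +2, -5>].
step 7: apply <+5, +4, +4> → <7, 15, 16>
step 8: apply <-1, +0, +2> → <6, 15, 18>
step 9: apply <+3, +2, -5> → <9, 17, 13>

<9, 17, 13>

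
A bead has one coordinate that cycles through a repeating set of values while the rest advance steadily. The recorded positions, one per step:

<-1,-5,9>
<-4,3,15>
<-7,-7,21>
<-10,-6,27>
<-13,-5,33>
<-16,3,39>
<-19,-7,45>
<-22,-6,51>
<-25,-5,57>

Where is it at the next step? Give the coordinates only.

<-28,3,63>

The first coordinate changes by -3 each step, so at step 9 it is -1 + 9·(-3) = -28.
The second coordinate repeats the cycle [-5, 3, -7, -6] with period 4; step 9 mod 4 = 1, giving 3.
The third coordinate changes by +6 each step, so at step 9 it is 9 + 9·(6) = 63.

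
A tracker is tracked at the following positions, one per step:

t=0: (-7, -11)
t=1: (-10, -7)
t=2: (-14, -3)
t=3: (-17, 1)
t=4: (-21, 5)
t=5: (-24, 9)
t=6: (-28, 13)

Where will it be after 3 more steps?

(-38, 25)

The moves between consecutive positions are (-3, +4), (-4, +4), (-3, +4), (-4, +4), (-3, +4), (-4, +4); they repeat the 2-cycle [(-3, +4), (-4, +4)].
step 7: apply (-3, +4) → (-31, 17)
step 8: apply (-4, +4) → (-35, 21)
step 9: apply (-3, +4) → (-38, 25)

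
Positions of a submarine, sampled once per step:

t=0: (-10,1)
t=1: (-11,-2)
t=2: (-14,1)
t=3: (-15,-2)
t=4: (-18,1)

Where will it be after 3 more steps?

(-23,-2)

The moves between consecutive positions are (-1,-3), (-3,+3), (-1,-3), (-3,+3); they repeat the 2-cycle [(-1,-3), (-3,+3)].
step 5: apply (-1,-3) → (-19,-2)
step 6: apply (-3,+3) → (-22,1)
step 7: apply (-1,-3) → (-23,-2)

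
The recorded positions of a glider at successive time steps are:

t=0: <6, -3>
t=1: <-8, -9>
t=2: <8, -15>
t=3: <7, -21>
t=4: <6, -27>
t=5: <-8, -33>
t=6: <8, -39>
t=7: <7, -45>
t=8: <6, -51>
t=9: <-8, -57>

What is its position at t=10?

<8, -63>

First: cycles through 6, -8, 8, 7 every 4 steps. Step 10 lands at position 2 of the cycle → 8.
Second: linear, -6 per step → -63 at step 10.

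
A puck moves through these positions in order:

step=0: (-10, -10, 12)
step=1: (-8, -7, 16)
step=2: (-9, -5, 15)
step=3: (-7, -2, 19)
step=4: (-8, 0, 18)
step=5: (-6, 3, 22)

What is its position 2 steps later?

(-5, 8, 25)

The moves between consecutive positions are (+2, +3, +4), (-1, +2, -1), (+2, +3, +4), (-1, +2, -1), (+2, +3, +4); they repeat the 2-cycle [(+2, +3, +4), (-1, +2, -1)].
step 6: apply (-1, +2, -1) → (-7, 5, 21)
step 7: apply (+2, +3, +4) → (-5, 8, 25)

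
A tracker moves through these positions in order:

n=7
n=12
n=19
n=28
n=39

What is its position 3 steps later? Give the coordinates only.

n=84

Taking differences between consecutive positions: +5, +7, +9, +11. These grow by +2 each step.
step 5: 39 + 13 → n=52
step 6: 52 + 15 → n=67
step 7: 67 + 17 → n=84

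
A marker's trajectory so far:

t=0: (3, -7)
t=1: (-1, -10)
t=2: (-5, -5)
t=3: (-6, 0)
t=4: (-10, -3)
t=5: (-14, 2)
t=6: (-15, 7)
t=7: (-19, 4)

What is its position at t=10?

(-28, 11)

Step-to-step displacements: (-4, -3), (-4, +5), (-1, +5), (-4, -3), (-4, +5), (-1, +5), (-4, -3) — a repeating cycle of length 3.
step 8: apply (-4, +5) → (-23, 9)
step 9: apply (-1, +5) → (-24, 14)
step 10: apply (-4, -3) → (-28, 11)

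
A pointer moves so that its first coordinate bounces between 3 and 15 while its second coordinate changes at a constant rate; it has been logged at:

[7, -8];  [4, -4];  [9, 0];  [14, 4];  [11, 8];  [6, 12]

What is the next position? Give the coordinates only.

[5, 16]

The first coordinate travels 5 per step and bounces off the walls at 3 and 15.
  step 6: 6 → 5
The second coordinate changes by +4 each step: at step 6 it is 16.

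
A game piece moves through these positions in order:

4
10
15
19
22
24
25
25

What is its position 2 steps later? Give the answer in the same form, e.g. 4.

Successive displacements: +6, +5, +4, +3, +2, +1, +0 — each changes by -1.
step 8: 25 − 1 → 24
step 9: 24 − 2 → 22

22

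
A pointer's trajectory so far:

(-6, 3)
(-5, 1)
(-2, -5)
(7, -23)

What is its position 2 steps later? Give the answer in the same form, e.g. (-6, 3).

(115, -239)

Consecutive displacements (+1, -2), (+3, -6), (+9, -18) scale by a factor of 3 each step.
step 4: (7, -23) + (+27, -54) → (34, -77)
step 5: (34, -77) + (+81, -162) → (115, -239)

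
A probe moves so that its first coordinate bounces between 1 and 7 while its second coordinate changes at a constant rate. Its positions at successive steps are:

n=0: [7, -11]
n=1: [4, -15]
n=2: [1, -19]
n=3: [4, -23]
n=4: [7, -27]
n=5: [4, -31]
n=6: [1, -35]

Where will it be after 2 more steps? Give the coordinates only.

The first coordinate travels 3 per step and bounces off the walls at 1 and 7.
  step 7: 1 → 4
  step 8: 4 → 7
The second coordinate changes by -4 each step: at step 8 it is -43.

[7, -43]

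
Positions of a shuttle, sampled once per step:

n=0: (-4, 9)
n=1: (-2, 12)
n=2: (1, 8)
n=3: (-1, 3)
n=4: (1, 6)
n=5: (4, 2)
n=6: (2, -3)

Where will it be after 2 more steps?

The moves between consecutive positions are (+2, +3), (+3, -4), (-2, -5), (+2, +3), (+3, -4), (-2, -5); they repeat the 3-cycle [(+2, +3), (+3, -4), (-2, -5)].
step 7: apply (+2, +3) → (4, 0)
step 8: apply (+3, -4) → (7, -4)

(7, -4)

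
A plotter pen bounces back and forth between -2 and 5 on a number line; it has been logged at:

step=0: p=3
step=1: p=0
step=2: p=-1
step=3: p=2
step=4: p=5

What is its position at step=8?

p=3

The value travels 3 per step and bounces off the walls at -2 and 5.
  step 5: 5 → 2
  step 6: 2 → -1
  step 7: -1 → 0
  step 8: 0 → 3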